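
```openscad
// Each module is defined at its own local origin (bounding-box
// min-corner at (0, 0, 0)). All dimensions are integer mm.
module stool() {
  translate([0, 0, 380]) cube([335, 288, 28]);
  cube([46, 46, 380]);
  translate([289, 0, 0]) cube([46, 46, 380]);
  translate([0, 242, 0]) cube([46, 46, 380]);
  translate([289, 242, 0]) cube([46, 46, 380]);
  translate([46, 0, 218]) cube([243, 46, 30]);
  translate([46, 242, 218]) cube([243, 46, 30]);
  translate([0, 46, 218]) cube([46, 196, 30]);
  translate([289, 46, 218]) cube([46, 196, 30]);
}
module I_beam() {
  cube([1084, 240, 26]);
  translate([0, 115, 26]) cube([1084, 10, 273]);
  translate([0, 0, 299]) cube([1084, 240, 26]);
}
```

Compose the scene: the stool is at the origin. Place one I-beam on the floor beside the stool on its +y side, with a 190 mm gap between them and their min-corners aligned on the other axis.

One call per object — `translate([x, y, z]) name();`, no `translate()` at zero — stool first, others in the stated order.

stool();
translate([0, 478, 0]) I_beam();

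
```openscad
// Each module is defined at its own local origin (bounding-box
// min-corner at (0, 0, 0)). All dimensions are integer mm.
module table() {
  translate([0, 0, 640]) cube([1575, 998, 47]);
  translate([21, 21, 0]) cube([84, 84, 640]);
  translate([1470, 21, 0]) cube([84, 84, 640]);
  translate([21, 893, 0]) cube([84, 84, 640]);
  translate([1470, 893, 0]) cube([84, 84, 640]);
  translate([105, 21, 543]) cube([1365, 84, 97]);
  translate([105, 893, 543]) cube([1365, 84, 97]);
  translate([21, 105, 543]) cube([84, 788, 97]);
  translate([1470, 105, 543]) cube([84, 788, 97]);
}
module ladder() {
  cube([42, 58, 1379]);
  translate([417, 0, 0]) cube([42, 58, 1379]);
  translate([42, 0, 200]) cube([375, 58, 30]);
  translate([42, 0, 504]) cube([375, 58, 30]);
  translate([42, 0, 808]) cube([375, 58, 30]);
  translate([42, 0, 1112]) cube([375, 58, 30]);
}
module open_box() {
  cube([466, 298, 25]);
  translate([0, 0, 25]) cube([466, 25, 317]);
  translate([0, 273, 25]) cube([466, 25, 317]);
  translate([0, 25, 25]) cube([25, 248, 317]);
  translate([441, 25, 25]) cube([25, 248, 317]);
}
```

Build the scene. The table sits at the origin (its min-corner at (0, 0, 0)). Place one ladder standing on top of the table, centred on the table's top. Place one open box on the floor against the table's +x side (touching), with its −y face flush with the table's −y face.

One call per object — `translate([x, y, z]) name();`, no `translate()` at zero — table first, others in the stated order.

table();
translate([558, 470, 687]) ladder();
translate([1575, 0, 0]) open_box();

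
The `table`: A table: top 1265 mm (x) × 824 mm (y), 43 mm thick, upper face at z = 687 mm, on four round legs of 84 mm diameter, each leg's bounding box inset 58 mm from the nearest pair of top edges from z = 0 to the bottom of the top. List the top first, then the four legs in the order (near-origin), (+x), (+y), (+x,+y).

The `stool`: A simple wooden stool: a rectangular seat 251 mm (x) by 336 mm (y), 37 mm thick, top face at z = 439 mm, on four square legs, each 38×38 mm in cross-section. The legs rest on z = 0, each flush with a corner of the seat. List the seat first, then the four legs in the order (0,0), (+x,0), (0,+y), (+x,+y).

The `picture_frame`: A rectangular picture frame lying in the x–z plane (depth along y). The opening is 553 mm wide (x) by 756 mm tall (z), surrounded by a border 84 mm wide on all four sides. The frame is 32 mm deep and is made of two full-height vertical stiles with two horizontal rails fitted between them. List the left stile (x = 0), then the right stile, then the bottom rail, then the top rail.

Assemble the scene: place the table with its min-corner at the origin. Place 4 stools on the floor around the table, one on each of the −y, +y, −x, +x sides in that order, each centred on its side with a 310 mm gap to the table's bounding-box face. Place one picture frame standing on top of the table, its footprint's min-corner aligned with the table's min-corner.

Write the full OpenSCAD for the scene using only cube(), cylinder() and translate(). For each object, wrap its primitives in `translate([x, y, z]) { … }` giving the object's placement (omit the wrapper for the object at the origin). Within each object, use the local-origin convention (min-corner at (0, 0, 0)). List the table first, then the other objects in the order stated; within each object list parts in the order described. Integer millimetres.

translate([0, 0, 644]) cube([1265, 824, 43]);
translate([100, 100, 0]) cylinder(h = 644, r = 42);
translate([1165, 100, 0]) cylinder(h = 644, r = 42);
translate([100, 724, 0]) cylinder(h = 644, r = 42);
translate([1165, 724, 0]) cylinder(h = 644, r = 42);
translate([507, -646, 0]) {
  translate([0, 0, 402]) cube([251, 336, 37]);
  cube([38, 38, 402]);
  translate([213, 0, 0]) cube([38, 38, 402]);
  translate([0, 298, 0]) cube([38, 38, 402]);
  translate([213, 298, 0]) cube([38, 38, 402]);
}
translate([507, 1134, 0]) {
  translate([0, 0, 402]) cube([251, 336, 37]);
  cube([38, 38, 402]);
  translate([213, 0, 0]) cube([38, 38, 402]);
  translate([0, 298, 0]) cube([38, 38, 402]);
  translate([213, 298, 0]) cube([38, 38, 402]);
}
translate([-561, 244, 0]) {
  translate([0, 0, 402]) cube([251, 336, 37]);
  cube([38, 38, 402]);
  translate([213, 0, 0]) cube([38, 38, 402]);
  translate([0, 298, 0]) cube([38, 38, 402]);
  translate([213, 298, 0]) cube([38, 38, 402]);
}
translate([1575, 244, 0]) {
  translate([0, 0, 402]) cube([251, 336, 37]);
  cube([38, 38, 402]);
  translate([213, 0, 0]) cube([38, 38, 402]);
  translate([0, 298, 0]) cube([38, 38, 402]);
  translate([213, 298, 0]) cube([38, 38, 402]);
}
translate([0, 0, 687]) {
  cube([84, 32, 924]);
  translate([637, 0, 0]) cube([84, 32, 924]);
  translate([84, 0, 0]) cube([553, 32, 84]);
  translate([84, 0, 840]) cube([553, 32, 84]);
}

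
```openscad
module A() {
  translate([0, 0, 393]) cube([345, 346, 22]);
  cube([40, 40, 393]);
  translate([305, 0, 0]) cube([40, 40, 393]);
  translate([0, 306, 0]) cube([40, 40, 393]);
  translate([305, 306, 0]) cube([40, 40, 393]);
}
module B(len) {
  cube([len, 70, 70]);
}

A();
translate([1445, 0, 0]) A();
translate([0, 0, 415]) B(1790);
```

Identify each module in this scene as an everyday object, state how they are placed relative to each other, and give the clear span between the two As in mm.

A is a stool. B is a beam. A beam spans the tops of two stools. The clear span between the two stools is 1100 mm.

Second stool starts at x = 1445; first ends at x = 345; clear span = 1445 − 345 = 1100 mm.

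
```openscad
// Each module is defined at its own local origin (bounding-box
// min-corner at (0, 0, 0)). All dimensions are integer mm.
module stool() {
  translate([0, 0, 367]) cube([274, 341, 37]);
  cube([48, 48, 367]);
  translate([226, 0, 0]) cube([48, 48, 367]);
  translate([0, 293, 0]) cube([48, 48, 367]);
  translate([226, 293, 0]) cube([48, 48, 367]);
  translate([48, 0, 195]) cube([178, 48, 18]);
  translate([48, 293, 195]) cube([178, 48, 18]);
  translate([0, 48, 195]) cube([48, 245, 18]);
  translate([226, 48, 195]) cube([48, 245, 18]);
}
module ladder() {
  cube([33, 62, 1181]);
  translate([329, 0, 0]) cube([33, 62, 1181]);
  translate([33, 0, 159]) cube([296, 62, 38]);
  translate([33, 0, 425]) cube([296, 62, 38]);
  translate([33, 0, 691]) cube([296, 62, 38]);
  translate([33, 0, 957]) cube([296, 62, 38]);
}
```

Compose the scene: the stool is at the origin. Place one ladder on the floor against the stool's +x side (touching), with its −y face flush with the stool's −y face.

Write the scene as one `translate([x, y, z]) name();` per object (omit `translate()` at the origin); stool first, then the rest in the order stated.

stool();
translate([274, 0, 0]) ladder();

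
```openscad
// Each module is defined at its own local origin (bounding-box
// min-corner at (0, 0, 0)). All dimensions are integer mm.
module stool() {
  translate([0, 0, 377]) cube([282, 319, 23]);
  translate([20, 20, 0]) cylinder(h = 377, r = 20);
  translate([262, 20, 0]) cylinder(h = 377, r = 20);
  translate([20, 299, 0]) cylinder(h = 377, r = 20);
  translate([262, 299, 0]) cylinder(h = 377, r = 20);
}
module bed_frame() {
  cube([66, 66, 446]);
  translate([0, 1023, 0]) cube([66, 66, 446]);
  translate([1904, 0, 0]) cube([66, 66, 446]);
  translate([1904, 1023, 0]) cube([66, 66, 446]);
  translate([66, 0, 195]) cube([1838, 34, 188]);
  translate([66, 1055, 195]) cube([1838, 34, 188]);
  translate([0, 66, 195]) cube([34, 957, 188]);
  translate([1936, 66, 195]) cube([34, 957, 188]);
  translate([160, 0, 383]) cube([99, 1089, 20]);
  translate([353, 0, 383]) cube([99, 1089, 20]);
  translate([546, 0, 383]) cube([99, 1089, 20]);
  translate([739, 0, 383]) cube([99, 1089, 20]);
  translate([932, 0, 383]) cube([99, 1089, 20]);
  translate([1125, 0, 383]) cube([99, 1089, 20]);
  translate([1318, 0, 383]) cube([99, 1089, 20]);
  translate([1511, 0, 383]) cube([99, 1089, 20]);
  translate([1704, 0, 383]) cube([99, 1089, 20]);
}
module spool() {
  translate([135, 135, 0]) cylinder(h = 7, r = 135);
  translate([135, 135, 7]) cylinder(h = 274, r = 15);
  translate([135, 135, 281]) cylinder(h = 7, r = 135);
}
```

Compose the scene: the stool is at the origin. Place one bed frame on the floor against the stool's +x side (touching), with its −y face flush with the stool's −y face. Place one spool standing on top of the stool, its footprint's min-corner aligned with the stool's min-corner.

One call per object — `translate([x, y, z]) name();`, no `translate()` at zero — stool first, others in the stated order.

stool();
translate([282, 0, 0]) bed_frame();
translate([0, 0, 400]) spool();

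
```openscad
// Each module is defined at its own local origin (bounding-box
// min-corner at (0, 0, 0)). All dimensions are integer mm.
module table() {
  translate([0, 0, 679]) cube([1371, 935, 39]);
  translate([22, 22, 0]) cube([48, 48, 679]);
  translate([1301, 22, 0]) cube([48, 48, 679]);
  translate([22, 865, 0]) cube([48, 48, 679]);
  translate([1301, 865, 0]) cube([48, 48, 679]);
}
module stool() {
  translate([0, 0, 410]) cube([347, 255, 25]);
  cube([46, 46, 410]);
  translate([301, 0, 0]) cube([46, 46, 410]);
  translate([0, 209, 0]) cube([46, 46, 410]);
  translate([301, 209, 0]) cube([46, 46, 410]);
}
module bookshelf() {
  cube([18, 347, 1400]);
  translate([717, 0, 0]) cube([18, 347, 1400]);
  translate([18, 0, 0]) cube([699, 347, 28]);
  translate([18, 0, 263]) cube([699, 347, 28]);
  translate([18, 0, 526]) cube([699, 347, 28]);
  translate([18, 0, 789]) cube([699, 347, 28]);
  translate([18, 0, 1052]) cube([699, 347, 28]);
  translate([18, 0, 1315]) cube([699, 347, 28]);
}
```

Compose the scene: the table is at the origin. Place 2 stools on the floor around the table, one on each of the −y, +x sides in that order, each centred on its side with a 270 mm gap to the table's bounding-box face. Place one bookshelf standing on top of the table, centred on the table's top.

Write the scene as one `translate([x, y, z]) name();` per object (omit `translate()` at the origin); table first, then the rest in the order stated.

table();
translate([512, -525, 0]) stool();
translate([1641, 340, 0]) stool();
translate([318, 294, 718]) bookshelf();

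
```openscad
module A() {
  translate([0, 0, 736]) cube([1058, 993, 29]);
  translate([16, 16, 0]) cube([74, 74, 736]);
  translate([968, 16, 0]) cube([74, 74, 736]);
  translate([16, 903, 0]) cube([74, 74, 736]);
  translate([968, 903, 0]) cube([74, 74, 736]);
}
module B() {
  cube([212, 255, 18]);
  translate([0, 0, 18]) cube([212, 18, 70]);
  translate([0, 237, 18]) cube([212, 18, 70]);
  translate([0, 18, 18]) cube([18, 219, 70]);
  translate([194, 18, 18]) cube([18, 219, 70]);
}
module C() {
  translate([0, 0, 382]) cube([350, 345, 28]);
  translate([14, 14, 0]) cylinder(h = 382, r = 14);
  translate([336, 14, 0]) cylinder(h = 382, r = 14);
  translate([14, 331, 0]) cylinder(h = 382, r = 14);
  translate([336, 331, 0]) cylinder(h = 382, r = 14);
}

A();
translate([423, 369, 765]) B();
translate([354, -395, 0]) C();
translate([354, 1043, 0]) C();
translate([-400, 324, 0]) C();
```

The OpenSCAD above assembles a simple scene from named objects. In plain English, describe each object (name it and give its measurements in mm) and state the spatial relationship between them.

A is a table with a 1058×993 mm rectangular top, 29 mm thick, top surface at z = 765 mm, supported by four 74×74 mm square legs, each inset 16 mm from the nearest pair of top edges, running from the floor.

B is an open-topped rectangular box: outside dimensions 212×255×88 mm, with a uniform wall and base thickness of 18 mm. The base is a full 212×255 slab on the floor; four walls sit on top of the base. The front and back walls (the −y and +y sides) span the full width; the two side walls fit between them.

C is a four-legged stool. The seat is 350×345 mm, 28 mm thick, top at z = 410 mm. It stands on four round legs, each 28 mm in diameter, from z = 0 to the seat underside, each leg's axis is inset half a diameter from the nearest pair of seat edges (so the leg's bounding box is flush with the corner).

The open box is on top of the table, centred. Three stools sit around the table at the −y, +y, −x sides.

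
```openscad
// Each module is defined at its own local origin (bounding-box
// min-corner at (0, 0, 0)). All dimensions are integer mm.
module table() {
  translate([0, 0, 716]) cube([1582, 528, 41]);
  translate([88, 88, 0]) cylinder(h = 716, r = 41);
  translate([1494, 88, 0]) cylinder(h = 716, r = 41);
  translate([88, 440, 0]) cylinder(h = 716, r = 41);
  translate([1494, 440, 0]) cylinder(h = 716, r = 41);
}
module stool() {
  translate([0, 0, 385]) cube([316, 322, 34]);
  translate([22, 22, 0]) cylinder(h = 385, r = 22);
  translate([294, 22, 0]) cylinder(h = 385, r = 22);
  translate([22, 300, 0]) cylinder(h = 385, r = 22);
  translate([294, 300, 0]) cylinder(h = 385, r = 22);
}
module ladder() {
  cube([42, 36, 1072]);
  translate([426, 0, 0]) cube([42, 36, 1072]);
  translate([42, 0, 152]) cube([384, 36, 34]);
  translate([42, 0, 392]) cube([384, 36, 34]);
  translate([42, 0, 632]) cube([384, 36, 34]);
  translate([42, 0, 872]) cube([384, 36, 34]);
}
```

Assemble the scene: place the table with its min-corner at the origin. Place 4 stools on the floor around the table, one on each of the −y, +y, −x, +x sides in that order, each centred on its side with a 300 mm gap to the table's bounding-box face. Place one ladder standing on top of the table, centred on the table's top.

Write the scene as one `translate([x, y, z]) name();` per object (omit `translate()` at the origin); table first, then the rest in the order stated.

table();
translate([633, -622, 0]) stool();
translate([633, 828, 0]) stool();
translate([-616, 103, 0]) stool();
translate([1882, 103, 0]) stool();
translate([557, 246, 757]) ladder();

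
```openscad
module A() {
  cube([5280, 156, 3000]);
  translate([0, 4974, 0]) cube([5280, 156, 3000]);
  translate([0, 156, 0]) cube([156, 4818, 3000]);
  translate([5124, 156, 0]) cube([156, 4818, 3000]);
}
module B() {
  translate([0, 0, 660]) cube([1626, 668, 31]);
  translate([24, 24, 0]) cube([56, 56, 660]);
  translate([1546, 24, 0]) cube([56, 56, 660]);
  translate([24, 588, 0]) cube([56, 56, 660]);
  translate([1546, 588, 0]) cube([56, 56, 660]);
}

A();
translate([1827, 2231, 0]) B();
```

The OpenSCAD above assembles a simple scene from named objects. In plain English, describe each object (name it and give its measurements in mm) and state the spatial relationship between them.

A is the wall frame of a small rectangular building: four walls, each 3000 mm tall and 156 mm thick, enclosing a footprint 5280 mm (x) by 5130 mm (y) outside-to-outside, with no floor or roof. The front and back walls (the −y and +y sides) span the full width; the two side walls fit between them.

B is a rectangular dining table. The top is 1626×668×31 mm with its upper surface at z = 691 mm. It stands on four 56×56 mm square legs, each inset 24 mm from the nearest pair of top edges, running from the floor to the underside of the top.

The table sits inside the house frame, centred.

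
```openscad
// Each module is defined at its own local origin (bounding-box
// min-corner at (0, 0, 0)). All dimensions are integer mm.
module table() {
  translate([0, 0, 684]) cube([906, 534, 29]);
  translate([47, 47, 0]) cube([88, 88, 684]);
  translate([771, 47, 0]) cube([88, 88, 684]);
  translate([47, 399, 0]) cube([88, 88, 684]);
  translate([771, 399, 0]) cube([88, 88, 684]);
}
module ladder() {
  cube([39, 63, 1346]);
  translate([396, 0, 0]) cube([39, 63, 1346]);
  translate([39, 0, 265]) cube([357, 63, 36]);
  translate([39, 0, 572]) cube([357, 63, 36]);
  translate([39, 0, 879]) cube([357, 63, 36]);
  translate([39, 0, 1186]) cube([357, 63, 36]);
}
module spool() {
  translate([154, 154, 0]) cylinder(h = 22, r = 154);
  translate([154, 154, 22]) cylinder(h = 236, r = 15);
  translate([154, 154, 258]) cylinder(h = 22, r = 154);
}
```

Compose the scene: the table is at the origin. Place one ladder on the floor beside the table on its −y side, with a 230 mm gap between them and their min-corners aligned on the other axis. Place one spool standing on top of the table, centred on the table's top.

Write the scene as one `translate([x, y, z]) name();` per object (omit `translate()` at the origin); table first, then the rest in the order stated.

table();
translate([0, -293, 0]) ladder();
translate([299, 113, 713]) spool();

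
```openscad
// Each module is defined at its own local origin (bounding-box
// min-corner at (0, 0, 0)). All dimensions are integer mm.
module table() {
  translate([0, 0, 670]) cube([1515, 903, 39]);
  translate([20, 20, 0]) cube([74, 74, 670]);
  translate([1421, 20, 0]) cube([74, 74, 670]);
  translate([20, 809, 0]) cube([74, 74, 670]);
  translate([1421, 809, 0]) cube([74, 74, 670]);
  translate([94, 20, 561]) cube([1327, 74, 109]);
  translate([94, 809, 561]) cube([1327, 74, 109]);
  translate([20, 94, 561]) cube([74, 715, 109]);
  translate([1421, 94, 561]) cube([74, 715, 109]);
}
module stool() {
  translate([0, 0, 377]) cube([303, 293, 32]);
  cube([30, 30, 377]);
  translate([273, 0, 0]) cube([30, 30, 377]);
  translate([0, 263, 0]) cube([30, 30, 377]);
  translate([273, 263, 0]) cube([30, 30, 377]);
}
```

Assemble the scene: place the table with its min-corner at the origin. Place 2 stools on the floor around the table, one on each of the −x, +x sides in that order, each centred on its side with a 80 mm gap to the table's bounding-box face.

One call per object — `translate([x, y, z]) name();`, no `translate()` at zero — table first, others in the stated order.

table();
translate([-383, 305, 0]) stool();
translate([1595, 305, 0]) stool();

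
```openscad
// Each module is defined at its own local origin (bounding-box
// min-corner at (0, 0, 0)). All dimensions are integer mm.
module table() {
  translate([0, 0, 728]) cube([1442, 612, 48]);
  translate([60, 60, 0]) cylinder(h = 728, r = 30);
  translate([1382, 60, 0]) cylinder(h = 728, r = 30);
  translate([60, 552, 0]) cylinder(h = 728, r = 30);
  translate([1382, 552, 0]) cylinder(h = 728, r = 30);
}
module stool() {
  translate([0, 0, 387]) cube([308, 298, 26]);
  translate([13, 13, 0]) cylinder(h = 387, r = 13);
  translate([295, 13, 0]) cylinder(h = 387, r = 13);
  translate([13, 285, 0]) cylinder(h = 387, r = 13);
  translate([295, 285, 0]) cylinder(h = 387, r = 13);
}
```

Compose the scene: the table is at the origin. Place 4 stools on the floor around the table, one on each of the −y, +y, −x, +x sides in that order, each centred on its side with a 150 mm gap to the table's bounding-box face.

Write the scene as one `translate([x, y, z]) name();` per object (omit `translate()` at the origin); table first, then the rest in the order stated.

table();
translate([567, -448, 0]) stool();
translate([567, 762, 0]) stool();
translate([-458, 157, 0]) stool();
translate([1592, 157, 0]) stool();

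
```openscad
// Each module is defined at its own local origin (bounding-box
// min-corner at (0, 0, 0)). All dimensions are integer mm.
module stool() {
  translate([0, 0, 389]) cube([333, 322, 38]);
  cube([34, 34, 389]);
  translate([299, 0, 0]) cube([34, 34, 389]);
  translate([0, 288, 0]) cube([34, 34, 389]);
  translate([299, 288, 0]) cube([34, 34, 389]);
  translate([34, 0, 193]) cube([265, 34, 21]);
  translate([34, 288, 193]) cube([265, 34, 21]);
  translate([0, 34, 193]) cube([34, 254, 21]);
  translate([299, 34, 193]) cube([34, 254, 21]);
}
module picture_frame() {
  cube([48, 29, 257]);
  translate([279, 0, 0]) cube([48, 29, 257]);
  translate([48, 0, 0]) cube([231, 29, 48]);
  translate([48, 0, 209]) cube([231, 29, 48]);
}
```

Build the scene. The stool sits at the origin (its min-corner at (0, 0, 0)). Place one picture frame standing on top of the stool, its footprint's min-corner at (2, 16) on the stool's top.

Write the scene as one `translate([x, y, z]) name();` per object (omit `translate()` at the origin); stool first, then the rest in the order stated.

stool();
translate([2, 16, 427]) picture_frame();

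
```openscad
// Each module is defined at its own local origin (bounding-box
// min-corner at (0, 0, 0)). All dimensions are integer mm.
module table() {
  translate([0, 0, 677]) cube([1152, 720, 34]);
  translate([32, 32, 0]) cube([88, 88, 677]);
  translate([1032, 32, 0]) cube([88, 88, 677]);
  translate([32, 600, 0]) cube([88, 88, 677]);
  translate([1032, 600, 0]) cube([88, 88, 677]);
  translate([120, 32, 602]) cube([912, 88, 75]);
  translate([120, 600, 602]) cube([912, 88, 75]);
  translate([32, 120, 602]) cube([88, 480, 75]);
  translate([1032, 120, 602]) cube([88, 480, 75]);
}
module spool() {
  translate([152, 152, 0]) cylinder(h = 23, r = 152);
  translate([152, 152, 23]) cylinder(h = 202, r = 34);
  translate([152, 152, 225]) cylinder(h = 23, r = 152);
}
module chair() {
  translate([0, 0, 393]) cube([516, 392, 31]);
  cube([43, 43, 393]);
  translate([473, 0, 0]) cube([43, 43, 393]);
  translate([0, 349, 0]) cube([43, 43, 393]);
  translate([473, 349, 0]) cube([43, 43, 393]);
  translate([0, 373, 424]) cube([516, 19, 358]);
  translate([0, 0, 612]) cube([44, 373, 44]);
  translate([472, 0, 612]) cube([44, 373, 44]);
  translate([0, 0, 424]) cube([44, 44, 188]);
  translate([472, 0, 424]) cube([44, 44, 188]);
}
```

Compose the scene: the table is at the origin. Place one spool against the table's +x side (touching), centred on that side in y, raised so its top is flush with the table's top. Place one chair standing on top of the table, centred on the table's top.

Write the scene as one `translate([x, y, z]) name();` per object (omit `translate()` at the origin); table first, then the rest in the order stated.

table();
translate([1152, 208, 463]) spool();
translate([318, 164, 711]) chair();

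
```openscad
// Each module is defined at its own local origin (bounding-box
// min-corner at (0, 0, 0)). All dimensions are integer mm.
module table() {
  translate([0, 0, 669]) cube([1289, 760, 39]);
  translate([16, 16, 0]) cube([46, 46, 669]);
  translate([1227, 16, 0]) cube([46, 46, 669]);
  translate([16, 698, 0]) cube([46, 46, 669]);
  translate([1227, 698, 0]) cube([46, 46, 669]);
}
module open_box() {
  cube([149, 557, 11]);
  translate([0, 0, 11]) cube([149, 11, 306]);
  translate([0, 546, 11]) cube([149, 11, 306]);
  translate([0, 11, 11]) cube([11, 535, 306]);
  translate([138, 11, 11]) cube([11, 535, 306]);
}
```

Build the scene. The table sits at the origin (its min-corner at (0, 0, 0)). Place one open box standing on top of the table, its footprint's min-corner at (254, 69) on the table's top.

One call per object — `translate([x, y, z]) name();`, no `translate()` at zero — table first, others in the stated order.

table();
translate([254, 69, 708]) open_box();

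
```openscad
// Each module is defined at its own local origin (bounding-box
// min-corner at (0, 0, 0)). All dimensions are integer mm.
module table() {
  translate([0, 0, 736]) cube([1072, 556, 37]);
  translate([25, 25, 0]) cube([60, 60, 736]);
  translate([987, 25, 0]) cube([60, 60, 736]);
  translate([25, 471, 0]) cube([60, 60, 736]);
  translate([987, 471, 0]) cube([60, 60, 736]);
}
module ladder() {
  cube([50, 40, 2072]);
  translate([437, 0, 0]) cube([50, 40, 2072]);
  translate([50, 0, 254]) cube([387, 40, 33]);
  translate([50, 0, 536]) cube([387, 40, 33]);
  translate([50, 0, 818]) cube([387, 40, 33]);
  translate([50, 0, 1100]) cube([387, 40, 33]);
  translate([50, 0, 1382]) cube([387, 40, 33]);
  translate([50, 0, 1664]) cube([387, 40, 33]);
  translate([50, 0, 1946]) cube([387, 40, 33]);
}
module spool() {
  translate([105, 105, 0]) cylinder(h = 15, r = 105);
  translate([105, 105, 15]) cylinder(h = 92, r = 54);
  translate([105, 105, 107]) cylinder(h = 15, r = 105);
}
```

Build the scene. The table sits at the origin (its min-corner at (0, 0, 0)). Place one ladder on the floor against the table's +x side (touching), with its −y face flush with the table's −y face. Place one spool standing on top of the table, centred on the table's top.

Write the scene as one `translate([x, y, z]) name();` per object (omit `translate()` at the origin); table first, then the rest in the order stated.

table();
translate([1072, 0, 0]) ladder();
translate([431, 173, 773]) spool();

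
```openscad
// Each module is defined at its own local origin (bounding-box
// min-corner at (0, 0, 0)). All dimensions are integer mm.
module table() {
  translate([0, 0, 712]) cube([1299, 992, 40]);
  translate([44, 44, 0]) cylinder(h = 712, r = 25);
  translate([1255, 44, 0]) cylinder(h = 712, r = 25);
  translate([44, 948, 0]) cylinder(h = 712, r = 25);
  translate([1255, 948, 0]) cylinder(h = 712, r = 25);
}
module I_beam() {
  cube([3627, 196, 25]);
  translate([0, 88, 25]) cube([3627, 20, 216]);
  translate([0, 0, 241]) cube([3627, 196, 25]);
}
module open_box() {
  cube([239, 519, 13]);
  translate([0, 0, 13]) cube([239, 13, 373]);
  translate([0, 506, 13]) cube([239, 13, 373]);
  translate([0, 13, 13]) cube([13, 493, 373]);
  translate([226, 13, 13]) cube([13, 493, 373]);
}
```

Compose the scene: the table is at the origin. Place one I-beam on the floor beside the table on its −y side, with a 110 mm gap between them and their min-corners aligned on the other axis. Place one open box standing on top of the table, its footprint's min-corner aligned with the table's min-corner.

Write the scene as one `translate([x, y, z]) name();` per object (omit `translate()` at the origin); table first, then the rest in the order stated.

table();
translate([0, -306, 0]) I_beam();
translate([0, 0, 752]) open_box();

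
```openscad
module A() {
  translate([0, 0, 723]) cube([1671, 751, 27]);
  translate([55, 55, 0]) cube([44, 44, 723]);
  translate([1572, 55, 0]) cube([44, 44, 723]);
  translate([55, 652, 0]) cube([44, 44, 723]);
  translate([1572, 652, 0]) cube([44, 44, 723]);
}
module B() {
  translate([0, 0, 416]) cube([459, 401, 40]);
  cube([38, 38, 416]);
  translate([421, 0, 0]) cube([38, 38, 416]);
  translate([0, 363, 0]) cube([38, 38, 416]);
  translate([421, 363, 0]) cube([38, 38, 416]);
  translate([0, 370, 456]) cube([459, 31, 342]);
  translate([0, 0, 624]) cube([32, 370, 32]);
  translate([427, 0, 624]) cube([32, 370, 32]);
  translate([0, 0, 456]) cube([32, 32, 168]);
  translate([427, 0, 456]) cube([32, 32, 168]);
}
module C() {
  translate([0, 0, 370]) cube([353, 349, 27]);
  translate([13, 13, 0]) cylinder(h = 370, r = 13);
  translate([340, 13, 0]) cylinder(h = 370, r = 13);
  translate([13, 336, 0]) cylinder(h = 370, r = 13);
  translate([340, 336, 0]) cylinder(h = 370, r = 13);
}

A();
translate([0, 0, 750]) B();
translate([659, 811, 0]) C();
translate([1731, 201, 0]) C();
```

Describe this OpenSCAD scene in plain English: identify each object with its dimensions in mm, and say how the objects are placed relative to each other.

A is a table with a 1671×751 mm rectangular top, 27 mm thick, top surface at z = 750 mm, supported by four 44×44 mm square legs, each inset 55 mm from the nearest pair of top edges, running from the floor.

B is a chair. The seat is a 459×401×40 mm slab with its top at z = 456 mm, on four 38×38 mm corner legs (flush with the seat edges, standing on z = 0). A flat backrest 31 mm thick, 342 mm tall, spans the full seat width and rises from the seat top along its +y edge, rear face flush with the rear of the seat. Two armrests of 32×32 mm section run along each side from the seat's front edge to the front of the backrest, top faces 200 mm above the seat top and outer faces flush with the seat's x-edges; a 32×32 mm post under the front of each armrest stands on the seat at the front corner.

C is a four-legged stool. The seat is a 353×349×27 mm slab whose top surface is at z = 397 mm; four round legs, each 26 mm in diameter, run from the floor (z = 0) to the underside of the seat, each leg's axis is inset half a diameter from the nearest pair of seat edges (so the leg's bounding box is flush with the corner).

The chair is on top of the table. Two stools sit around the table at the +y, +x sides.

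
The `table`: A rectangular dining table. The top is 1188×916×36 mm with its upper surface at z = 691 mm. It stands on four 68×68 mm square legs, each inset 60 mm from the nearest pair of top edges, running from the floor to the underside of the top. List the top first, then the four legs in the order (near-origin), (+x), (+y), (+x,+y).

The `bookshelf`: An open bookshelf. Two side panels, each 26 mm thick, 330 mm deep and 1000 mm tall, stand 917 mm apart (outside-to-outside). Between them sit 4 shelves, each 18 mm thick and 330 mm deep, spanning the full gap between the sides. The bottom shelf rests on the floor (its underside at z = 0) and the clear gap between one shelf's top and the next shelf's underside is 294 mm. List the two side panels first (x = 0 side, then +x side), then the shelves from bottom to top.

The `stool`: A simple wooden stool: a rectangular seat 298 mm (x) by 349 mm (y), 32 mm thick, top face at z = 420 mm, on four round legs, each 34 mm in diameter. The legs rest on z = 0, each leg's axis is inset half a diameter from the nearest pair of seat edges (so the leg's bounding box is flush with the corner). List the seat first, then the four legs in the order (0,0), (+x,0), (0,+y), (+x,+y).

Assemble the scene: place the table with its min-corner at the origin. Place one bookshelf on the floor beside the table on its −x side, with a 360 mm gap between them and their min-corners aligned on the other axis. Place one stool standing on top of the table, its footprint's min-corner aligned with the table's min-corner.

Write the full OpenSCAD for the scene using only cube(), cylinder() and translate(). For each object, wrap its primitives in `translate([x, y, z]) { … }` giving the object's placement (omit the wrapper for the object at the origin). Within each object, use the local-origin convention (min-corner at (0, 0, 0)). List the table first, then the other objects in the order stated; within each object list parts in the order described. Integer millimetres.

translate([0, 0, 655]) cube([1188, 916, 36]);
translate([60, 60, 0]) cube([68, 68, 655]);
translate([1060, 60, 0]) cube([68, 68, 655]);
translate([60, 788, 0]) cube([68, 68, 655]);
translate([1060, 788, 0]) cube([68, 68, 655]);
translate([-1277, 0, 0]) {
  cube([26, 330, 1000]);
  translate([891, 0, 0]) cube([26, 330, 1000]);
  translate([26, 0, 0]) cube([865, 330, 18]);
  translate([26, 0, 312]) cube([865, 330, 18]);
  translate([26, 0, 624]) cube([865, 330, 18]);
  translate([26, 0, 936]) cube([865, 330, 18]);
}
translate([0, 0, 691]) {
  translate([0, 0, 388]) cube([298, 349, 32]);
  translate([17, 17, 0]) cylinder(h = 388, r = 17);
  translate([281, 17, 0]) cylinder(h = 388, r = 17);
  translate([17, 332, 0]) cylinder(h = 388, r = 17);
  translate([281, 332, 0]) cylinder(h = 388, r = 17);
}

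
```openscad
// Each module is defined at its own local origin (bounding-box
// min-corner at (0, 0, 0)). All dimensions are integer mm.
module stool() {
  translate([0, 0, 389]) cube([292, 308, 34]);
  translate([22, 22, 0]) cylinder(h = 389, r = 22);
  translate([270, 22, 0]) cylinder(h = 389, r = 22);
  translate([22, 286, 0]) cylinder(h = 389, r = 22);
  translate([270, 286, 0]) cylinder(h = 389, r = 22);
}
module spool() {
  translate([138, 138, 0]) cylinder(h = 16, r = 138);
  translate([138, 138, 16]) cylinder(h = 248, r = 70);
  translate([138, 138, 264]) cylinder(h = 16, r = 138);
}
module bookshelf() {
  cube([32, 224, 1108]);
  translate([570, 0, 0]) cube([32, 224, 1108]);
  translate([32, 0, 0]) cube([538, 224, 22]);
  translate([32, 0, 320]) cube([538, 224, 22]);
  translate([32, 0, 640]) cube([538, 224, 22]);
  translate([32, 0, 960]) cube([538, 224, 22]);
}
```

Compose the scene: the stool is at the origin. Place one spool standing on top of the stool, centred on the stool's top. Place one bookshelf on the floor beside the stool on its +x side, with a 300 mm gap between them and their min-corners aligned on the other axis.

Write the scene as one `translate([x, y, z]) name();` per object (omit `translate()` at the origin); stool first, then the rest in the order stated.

stool();
translate([8, 16, 423]) spool();
translate([592, 0, 0]) bookshelf();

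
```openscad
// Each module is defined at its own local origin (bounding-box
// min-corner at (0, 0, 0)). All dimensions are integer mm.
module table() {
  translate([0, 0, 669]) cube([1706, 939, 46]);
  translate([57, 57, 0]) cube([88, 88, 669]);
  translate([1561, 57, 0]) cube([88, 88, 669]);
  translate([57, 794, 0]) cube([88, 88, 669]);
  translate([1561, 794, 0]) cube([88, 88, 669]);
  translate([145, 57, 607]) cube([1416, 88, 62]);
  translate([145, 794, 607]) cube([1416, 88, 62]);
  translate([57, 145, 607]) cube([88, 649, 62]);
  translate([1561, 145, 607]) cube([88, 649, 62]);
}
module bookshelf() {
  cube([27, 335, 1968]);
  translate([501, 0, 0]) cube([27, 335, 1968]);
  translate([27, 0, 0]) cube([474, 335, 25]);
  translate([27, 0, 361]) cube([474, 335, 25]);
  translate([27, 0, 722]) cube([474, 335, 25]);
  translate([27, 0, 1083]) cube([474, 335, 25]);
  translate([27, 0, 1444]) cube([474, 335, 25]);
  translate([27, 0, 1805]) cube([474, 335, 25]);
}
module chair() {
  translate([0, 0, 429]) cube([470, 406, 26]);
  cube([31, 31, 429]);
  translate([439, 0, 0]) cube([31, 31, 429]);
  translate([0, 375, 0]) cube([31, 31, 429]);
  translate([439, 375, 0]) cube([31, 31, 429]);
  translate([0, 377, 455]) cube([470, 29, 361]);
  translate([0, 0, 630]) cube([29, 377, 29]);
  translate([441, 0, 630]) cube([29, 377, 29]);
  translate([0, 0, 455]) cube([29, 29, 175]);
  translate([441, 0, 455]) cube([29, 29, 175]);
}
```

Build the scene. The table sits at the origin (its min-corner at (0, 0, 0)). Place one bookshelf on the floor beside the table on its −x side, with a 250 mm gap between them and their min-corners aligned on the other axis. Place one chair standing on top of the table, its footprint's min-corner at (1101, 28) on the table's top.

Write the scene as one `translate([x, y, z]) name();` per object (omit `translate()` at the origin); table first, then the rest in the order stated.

table();
translate([-778, 0, 0]) bookshelf();
translate([1101, 28, 715]) chair();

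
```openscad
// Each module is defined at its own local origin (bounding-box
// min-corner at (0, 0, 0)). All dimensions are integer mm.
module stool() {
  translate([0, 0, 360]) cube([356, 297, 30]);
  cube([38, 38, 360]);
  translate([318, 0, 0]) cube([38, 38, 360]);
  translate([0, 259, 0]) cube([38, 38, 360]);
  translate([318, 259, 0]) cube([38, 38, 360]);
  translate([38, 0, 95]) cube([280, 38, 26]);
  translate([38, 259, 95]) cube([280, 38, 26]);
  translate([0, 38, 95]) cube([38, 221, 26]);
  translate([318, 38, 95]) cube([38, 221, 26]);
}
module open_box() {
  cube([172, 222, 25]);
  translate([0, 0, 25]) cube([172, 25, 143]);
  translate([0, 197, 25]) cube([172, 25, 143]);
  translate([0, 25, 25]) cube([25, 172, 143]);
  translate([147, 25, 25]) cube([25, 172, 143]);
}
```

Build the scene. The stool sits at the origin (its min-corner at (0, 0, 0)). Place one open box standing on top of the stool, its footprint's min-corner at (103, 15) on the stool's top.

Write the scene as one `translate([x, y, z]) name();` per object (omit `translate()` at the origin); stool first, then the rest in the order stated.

stool();
translate([103, 15, 390]) open_box();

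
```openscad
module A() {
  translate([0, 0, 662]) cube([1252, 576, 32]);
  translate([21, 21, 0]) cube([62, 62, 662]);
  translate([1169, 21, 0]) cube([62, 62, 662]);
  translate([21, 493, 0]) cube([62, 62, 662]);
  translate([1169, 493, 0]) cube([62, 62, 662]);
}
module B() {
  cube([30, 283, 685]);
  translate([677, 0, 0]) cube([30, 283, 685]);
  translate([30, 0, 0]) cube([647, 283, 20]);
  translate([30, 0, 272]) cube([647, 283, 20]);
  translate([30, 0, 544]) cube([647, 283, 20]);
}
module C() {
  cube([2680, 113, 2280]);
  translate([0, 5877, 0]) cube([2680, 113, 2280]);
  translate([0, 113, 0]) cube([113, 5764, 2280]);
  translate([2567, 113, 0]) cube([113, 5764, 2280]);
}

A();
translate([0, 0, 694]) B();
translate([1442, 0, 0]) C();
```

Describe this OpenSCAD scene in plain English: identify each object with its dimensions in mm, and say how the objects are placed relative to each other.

A is a rectangular dining table. The top is 1252×576×32 mm with its upper surface at z = 694 mm. It stands on four 62×62 mm square legs, each inset 21 mm from the nearest pair of top edges, running from the floor to the underside of the top.

B is a bookshelf 707 mm wide overall, 283 mm deep and 685 mm tall. The two sides are 30 mm thick vertical panels. 3 horizontal shelves of 20 mm thickness span between the inner faces of the sides; the lowest shelf sits on the floor and shelves are stacked with a clear vertical gap of 252 mm between each pair.

C is a box-shaped house frame (walls only): outside footprint 2680×5990 mm, wall height 2280 mm, wall thickness 113 mm. The two y-facing walls run the full x-width; the two x-facing walls fit between the inner faces of the y-facing walls.

The bookshelf is on top of the table. The house frame is on the floor beside the table on its +x side.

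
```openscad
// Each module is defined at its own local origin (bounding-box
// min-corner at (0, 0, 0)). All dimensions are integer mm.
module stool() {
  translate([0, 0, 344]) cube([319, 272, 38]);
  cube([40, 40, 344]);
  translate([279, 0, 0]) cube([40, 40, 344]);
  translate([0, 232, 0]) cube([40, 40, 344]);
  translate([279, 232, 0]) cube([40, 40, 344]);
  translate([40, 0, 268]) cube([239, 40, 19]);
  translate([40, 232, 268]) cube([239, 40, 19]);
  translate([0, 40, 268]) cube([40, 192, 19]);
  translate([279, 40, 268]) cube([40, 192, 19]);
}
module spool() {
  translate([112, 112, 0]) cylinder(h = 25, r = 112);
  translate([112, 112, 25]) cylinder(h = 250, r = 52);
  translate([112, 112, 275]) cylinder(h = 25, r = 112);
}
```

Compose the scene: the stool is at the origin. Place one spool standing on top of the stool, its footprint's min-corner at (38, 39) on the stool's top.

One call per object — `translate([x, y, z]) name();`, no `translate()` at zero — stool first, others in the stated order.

stool();
translate([38, 39, 382]) spool();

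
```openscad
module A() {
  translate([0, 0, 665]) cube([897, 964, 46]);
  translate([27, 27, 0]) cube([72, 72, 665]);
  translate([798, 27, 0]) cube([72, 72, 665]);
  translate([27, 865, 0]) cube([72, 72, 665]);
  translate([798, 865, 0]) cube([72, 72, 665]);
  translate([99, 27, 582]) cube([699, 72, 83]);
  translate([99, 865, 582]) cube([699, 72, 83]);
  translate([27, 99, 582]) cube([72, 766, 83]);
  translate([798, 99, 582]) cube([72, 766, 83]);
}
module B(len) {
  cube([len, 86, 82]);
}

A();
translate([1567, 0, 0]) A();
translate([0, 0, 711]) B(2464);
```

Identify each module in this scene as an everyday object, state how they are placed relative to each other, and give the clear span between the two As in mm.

A is a table. B is a beam. A beam spans the tops of two tables. The clear span between the two tables is 670 mm.

Second table starts at x = 1567; first ends at x = 897; clear span = 1567 − 897 = 670 mm.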